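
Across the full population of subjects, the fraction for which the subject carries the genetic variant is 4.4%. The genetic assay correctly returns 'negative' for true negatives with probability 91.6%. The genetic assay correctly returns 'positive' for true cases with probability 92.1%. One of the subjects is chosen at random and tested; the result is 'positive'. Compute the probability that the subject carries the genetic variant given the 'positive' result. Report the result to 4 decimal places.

Let H be the event that the subject carries the genetic variant. P(H) = 0.044, so P(¬H) = 0.956. With E the 'positive' result, P(E|H) = 0.921 and P(E|¬H) = 0.084.
P(E) = 0.921·0.044 + 0.084·0.956 = 0.040524 + 0.080304 = 0.12083.
By Bayes' theorem, P(H|E) = 0.040524 / 0.12083 = 0.3354.

P(H | E) ≈ 0.3354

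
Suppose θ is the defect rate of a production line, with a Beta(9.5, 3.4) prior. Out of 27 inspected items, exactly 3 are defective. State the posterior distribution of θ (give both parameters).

Posterior: Beta(12.5, 27.4)

Observing 3 successes and 24 failures updates Beta(9.5, 3.4) by adding the success and failure counts to the two shape parameters: α = 9.5+3 = 12.5, β = 3.4+24 = 27.4.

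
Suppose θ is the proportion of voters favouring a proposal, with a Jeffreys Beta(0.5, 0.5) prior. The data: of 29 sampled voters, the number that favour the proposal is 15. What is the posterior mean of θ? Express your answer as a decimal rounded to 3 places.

Observing 15 successes and 14 failures updates Beta(0.5, 0.5) by adding the success and failure counts to the two shape parameters: α = 0.5+15 = 15.5, β = 0.5+14 = 14.5.
E[θ | data] = 15.5/(15.5+14.5) = 0.517.

Posterior mean ≈ 0.517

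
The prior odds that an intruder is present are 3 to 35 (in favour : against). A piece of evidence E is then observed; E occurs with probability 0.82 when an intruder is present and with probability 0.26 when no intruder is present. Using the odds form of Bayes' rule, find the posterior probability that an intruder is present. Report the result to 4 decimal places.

Prior odds = 3/35 = 0.085714. In log-odds, ln(0.085714) = -2.4567.
Add log likelihood ratio: ln(3.1538) = 1.1486.
Posterior log-odds = -1.3081, so posterior odds = exp(-1.3081) = 0.27033. Converting, P(H|E) = 0.27033/1.2703 = 0.2128.

Posterior probability ≈ 0.2128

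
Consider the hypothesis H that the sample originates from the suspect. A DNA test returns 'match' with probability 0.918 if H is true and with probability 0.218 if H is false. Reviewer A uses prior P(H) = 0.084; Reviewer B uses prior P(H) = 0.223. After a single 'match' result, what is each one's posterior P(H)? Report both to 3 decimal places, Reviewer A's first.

Reviewer A: 0.279; Reviewer B: 0.547

P('+'|H) = 0.918, P('+'|¬H) = 0.218.
Reviewer A: numerator 0.918·0.084 = 0.077112; evidence = 0.077112+0.218·0.916 = 0.27680; posterior = 0.279.
Reviewer B: numerator 0.918·0.223 = 0.20471; evidence = 0.20471+0.218·0.777 = 0.37410; posterior = 0.547.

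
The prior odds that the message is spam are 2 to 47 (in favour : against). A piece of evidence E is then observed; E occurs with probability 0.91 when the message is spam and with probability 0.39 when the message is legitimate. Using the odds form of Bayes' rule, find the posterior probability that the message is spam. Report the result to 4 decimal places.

Posterior probability ≈ 0.0903

Prior odds = 2/47 = 0.042553.
Likelihood ratio for E = 0.91/0.39 = 2.3333.
Posterior odds = prior odds × LR = 0.099291.
Posterior probability = odds/(1+odds) = 0.099291/1.0993 = 0.0903.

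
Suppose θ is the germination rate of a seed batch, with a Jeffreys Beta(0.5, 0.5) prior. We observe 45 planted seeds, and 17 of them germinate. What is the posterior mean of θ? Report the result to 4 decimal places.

Observing 17 successes and 28 failures updates Beta(0.5, 0.5) by adding the success and failure counts to the two shape parameters: α = 0.5+17 = 17.5, β = 0.5+28 = 28.5.
Posterior mean = α/(α+β) = 17.5/46 = 0.3804.

Posterior mean ≈ 0.3804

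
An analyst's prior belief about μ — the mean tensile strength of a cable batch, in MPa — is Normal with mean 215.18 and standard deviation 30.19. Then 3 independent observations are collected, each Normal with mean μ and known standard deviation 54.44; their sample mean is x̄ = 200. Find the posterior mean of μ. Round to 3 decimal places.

With known σ, the Normal prior is conjugate. Weight on the data is w = (n/σ²)/(n/σ² + 1/τ₀²) = 0.00101224/(0.00101224+0.00109717) = 0.47987.
Posterior mean = w·x̄ + (1−w)·μ₀ = 0.47987·200 + 0.52013·215.18 = 207.896.

Posterior mean ≈ 207.896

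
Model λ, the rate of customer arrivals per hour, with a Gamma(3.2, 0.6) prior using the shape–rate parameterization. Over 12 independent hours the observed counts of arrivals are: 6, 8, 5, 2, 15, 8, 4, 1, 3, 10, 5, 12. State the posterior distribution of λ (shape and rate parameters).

Total count ∑xᵢ = 79 over n = 12 hours.
Gamma is conjugate to the Poisson likelihood: posterior is Gamma(shape = 3.2+79 = 82.2, rate = 0.6+12 = 12.6).

Posterior: Gamma(shape=82.2, rate=12.6)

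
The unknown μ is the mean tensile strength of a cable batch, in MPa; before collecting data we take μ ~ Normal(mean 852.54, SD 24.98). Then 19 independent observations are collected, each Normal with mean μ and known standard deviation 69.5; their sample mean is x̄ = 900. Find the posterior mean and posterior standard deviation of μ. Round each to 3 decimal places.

Prior precision 1/τ₀² = 1/24.98² = 0.00160256; data precision n/σ² = 19/69.5² = 0.00393354.
Posterior precision = 0.00160256 + 0.00393354 = 0.00553611, giving posterior SD = 1/√0.00553611 = 13.440.
Posterior mean = (0.00160256·852.54 + 0.00393354·900) / 0.00553611 = 886.262.

Posterior mean ≈ 886.262; posterior SD ≈ 13.440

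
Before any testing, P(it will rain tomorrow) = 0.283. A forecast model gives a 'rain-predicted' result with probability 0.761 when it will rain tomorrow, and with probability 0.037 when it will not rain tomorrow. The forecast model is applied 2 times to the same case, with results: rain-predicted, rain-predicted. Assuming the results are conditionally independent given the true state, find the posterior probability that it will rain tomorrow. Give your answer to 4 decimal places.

With H the event that it will rain tomorrow, the joint likelihood of the observed sequence is P(data|H) = 0.761·0.761 = 0.57912 and P(data|¬H) = 0.037·0.037 = 0.0013690.
Bayes: P(H|data) = 0.283·0.57912 / (0.283·0.57912 + 0.717·0.0013690) = 0.16389/0.16487 = 0.9940.

Posterior P(H) ≈ 0.9940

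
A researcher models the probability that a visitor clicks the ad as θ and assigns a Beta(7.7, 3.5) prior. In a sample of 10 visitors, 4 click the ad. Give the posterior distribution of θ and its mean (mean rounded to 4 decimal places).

The binomial likelihood is conjugate to the Beta prior: with 4 successes and 6 failures, the posterior is Beta(7.7+4, 3.5+6) = Beta(11.7, 9.5).
Posterior mean = α/(α+β) = 11.7/21.2 = 0.5519.

Posterior: Beta(11.7, 9.5); mean ≈ 0.5519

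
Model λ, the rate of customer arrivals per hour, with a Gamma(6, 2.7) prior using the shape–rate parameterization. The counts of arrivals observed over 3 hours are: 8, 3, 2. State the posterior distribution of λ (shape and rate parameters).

Posterior: Gamma(shape=19, rate=5.7)

Total count ∑xᵢ = 13 over n = 3 hours.
Gamma is conjugate to the Poisson likelihood: posterior is Gamma(shape = 6+13 = 19, rate = 2.7+3 = 5.7).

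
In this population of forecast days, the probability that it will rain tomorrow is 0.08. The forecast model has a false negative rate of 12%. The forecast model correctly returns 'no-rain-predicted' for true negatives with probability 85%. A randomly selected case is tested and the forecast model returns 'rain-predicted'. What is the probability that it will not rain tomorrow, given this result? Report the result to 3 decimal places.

P(¬H | E) ≈ 0.662

Write H for 'it will rain tomorrow'. Prior odds H:¬H = 0.08/0.92 = 0.086957. For the 'rain-predicted' outcome, the likelihood ratio is 0.88/0.15 = 5.8667.
Posterior odds = 0.086957 × 5.8667 = 0.51014, so P(H|E) = 0.51014/(1+0.51014) = 0.338. Then P(¬H|E) = 1 − 0.338 = 0.662.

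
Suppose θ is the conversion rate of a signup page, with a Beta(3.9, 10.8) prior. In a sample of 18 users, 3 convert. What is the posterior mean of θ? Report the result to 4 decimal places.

The binomial likelihood is conjugate to the Beta prior: with 3 successes and 15 failures, the posterior is Beta(3.9+3, 10.8+15) = Beta(6.9, 25.8).
E[θ | data] = 6.9/(6.9+25.8) = 0.2110.

Posterior mean ≈ 0.2110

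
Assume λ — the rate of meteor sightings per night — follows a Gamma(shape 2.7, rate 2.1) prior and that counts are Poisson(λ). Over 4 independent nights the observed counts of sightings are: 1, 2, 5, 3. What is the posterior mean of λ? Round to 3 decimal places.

Posterior mean ≈ 2.246

The Poisson likelihood adds the total count to the shape and the number of exposure periods to the rate. Here ∑xᵢ = 11 and n = 4, so shape 2.7→13.7 and rate 2.1→6.1.
E[λ | data] = 13.7/6.1 = 2.246.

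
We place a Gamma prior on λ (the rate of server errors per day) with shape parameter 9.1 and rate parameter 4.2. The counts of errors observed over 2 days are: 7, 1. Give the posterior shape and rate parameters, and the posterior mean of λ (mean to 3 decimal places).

Posterior: Gamma(shape=17.1, rate=6.2); mean ≈ 2.758

The Poisson likelihood adds the total count to the shape and the number of exposure periods to the rate. Here ∑xᵢ = 8 and n = 2, so shape 9.1→17.1 and rate 4.2→6.2.
Posterior mean = shape/rate = 17.1/6.2 = 2.758.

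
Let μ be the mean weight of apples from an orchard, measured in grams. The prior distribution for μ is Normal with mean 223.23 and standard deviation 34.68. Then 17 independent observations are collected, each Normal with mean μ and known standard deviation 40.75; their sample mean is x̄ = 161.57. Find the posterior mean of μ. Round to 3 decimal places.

Posterior mean ≈ 166.202

With known σ, the Normal prior is conjugate. Weight on the data is w = (n/σ²)/(n/σ² + 1/τ₀²) = 0.0102375/(0.0102375+0.00083146) = 0.92488.
Posterior mean = w·x̄ + (1−w)·μ₀ = 0.92488·161.57 + 0.075116·223.23 = 166.202.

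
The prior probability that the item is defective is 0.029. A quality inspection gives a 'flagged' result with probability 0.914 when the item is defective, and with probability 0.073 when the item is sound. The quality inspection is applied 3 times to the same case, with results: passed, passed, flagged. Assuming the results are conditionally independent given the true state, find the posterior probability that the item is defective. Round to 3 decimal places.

With H the event that the item is defective, the joint likelihood of the observed sequence is P(data|H) = 0.086·0.086·0.914 = 0.0067599 and P(data|¬H) = 0.927·0.927·0.073 = 0.062731.
Bayes: P(H|data) = 0.029·0.0067599 / (0.029·0.0067599 + 0.971·0.062731) = 0.00019604/0.061108 = 0.0032.

Posterior P(H) ≈ 0.003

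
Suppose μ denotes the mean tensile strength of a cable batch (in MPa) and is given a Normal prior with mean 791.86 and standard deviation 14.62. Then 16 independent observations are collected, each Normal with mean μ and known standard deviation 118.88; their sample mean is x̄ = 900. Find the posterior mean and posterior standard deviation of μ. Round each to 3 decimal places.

Posterior mean ≈ 812.930; posterior SD ≈ 13.119

Prior precision 1/τ₀² = 1/14.62² = 0.00467849; data precision n/σ² = 16/118.88² = 0.00113215.
Posterior precision = 0.00467849 + 0.00113215 = 0.00581063, giving posterior SD = 1/√0.00581063 = 13.119.
Posterior mean = (0.00467849·791.86 + 0.00113215·900) / 0.00581063 = 812.930.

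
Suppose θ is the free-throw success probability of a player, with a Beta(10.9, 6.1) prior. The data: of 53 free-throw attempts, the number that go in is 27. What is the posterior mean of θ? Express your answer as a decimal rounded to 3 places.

Posterior mean ≈ 0.541

Observing 27 successes and 26 failures updates Beta(10.9, 6.1) by adding the success and failure counts to the two shape parameters: α = 10.9+27 = 37.9, β = 6.1+26 = 32.1.
E[θ | data] = 37.9/(37.9+32.1) = 0.541.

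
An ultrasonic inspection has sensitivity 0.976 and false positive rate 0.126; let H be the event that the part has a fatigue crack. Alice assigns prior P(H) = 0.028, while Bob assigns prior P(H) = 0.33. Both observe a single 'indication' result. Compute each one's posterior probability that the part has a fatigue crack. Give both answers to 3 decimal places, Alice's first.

P('+'|H) = 0.976, P('+'|¬H) = 0.126.
Alice: numerator 0.976·0.028 = 0.027328; evidence = 0.027328+0.126·0.972 = 0.14980; posterior = 0.182.
Bob: numerator 0.976·0.33 = 0.32208; evidence = 0.32208+0.126·0.67 = 0.40650; posterior = 0.792.

Alice: 0.182; Bob: 0.792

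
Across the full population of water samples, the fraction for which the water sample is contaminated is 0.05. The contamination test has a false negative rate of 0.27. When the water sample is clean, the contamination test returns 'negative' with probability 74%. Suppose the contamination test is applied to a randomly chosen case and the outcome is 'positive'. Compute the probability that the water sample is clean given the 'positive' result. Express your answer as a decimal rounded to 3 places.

Let H be the event that the water sample is contaminated. P(H) = 0.05, so P(¬H) = 0.95. With E the 'positive' result, P(E|H) = 0.73 and P(E|¬H) = 0.26.
P(E) = 0.73·0.05 + 0.26·0.95 = 0.036500 + 0.24700 = 0.28350.
By Bayes' theorem, P(H|E) = 0.036500 / 0.28350 = 0.129. Hence P(¬H|E) = 1 − 0.129 = 0.871.

P(¬H | E) ≈ 0.871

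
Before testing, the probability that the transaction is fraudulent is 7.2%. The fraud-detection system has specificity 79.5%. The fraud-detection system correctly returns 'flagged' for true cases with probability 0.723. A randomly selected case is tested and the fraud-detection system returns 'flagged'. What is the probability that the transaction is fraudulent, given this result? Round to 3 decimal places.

Write H for 'the transaction is fraudulent'. Prior odds H:¬H = 0.072/0.928 = 0.077586. For the 'flagged' outcome, the likelihood ratio is 0.723/0.205 = 3.5268.
Posterior odds = 0.077586 × 3.5268 = 0.27363, so P(H|E) = 0.27363/(1+0.27363) = 0.215.

P(H | E) ≈ 0.215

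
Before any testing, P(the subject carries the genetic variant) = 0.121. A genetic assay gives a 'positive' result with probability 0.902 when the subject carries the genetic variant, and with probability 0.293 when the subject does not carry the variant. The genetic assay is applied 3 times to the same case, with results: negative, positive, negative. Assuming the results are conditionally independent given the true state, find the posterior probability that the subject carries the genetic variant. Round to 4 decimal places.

With H the event that the subject carries the genetic variant, the joint likelihood of the observed sequence is P(data|H) = 0.098·0.902·0.098 = 0.0086628 and P(data|¬H) = 0.707·0.293·0.707 = 0.14646.
Bayes: P(H|data) = 0.121·0.0086628 / (0.121·0.0086628 + 0.879·0.14646) = 0.0010482/0.12978 = 0.0081.

Posterior P(H) ≈ 0.0081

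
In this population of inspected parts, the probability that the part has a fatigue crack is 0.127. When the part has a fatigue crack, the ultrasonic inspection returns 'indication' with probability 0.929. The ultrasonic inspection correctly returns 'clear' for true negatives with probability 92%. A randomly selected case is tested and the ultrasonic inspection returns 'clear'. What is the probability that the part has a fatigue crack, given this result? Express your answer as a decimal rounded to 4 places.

Write H for 'the part has a fatigue crack'. Prior odds H:¬H = 0.127/0.873 = 0.14548. For the 'clear' outcome, the likelihood ratio is 0.071/0.92 = 0.077174.
Posterior odds = 0.14548 × 0.077174 = 0.011227, so P(H|E) = 0.011227/(1+0.011227) = 0.0111.

P(H | E) ≈ 0.0111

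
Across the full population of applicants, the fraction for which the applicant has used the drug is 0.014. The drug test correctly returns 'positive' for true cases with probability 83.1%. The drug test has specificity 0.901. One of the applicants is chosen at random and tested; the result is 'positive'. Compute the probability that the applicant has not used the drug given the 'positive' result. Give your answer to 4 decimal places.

Let H be the event that the applicant has used the drug. P(H) = 0.014, so P(¬H) = 0.986. With E the 'positive' result, P(E|H) = 0.831 and P(E|¬H) = 0.099.
P(E) = 0.831·0.014 + 0.099·0.986 = 0.011634 + 0.097614 = 0.10925.
By Bayes' theorem, P(H|E) = 0.011634 / 0.10925 = 0.1065. Hence P(¬H|E) = 1 − 0.1065 = 0.8935.

P(¬H | E) ≈ 0.8935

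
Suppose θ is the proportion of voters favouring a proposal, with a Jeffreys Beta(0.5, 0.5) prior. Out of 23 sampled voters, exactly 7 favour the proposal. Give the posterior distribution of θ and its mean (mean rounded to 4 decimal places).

Posterior: Beta(7.5, 16.5); mean ≈ 0.3125

The binomial likelihood is conjugate to the Beta prior: with 7 successes and 16 failures, the posterior is Beta(0.5+7, 0.5+16) = Beta(7.5, 16.5).
Posterior mean = α/(α+β) = 7.5/24 = 0.3125.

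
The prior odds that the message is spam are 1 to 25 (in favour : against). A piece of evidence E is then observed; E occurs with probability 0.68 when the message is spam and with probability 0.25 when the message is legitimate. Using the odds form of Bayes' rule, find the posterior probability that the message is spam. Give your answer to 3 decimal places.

Prior odds = 1/25 = 0.040000.
Likelihood ratio for E = 0.68/0.25 = 2.7200.
Posterior odds = prior odds × LR = 0.10880.
Posterior probability = odds/(1+odds) = 0.10880/1.1088 = 0.098.

Posterior probability ≈ 0.098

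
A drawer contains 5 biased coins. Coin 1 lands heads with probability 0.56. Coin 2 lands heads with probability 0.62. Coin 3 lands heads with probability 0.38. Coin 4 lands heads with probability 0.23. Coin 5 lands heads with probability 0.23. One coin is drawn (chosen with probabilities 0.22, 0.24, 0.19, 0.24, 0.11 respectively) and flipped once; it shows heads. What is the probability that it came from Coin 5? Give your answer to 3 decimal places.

P(heads|C1) = 0.56; P(heads|C2) = 0.62; P(heads|C3) = 0.38; P(heads|C4) = 0.23; P(heads|C5) = 0.23.
Prior × likelihood for each source: 0.22·0.56=0.1232, 0.24·0.62=0.1488, 0.19·0.38=0.07220, 0.24·0.23=0.05520, 0.11·0.23=0.02530. Summing gives P(heads) = 0.42470.
P(Coin 5 | heads) = 0.02530 / 0.42470 = 0.060.

Posterior probability ≈ 0.060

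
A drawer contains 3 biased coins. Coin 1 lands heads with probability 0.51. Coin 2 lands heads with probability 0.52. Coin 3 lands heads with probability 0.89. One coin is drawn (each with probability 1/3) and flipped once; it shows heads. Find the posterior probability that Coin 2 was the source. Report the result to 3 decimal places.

Posterior probability ≈ 0.271

Tabulate prior·likelihood by source: [1] prior 0.333333, lik 0.51, product 0.1700; [2] prior 0.333333, lik 0.52, product 0.1733; [3] prior 0.333333, lik 0.89, product 0.2967.
Normalizing constant = 0.64000; the posterior for Coin 2 is its product over the sum, 0.1733/0.64000 = 0.271.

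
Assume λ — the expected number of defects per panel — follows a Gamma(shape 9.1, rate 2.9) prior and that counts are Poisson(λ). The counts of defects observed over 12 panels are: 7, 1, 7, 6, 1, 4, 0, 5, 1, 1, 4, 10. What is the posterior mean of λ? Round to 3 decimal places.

The Poisson likelihood adds the total count to the shape and the number of exposure periods to the rate. Here ∑xᵢ = 47 and n = 12, so shape 9.1→56.1 and rate 2.9→14.9.
E[λ | data] = 56.1/14.9 = 3.765.

Posterior mean ≈ 3.765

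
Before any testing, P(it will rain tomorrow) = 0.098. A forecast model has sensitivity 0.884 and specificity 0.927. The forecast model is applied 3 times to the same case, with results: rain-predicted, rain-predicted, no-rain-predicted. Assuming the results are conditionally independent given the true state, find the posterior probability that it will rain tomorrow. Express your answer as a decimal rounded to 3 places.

Posterior P(H) ≈ 0.666

Let H be the event that it will rain tomorrow; start with P(H) = 0.098. P('rain-predicted'|H) = 0.884, P('rain-predicted'|¬H) = 0.073.
Update on result 1 ('rain-predicted'): P(H) ← 0.884·0.0980 / (0.884·0.0980 + 0.073·0.9020) = 0.086632/0.15248 = 0.5682.
Update on result 2 ('rain-predicted'): P(H) ← 0.884·0.5682 / (0.884·0.5682 + 0.073·0.4318) = 0.50225/0.53378 = 0.9409.
Update on result 3 ('no-rain-predicted'): P(H) ← 0.116·0.9409 / (0.116·0.9409 + 0.927·0.0591) = 0.10915/0.16390 = 0.6660.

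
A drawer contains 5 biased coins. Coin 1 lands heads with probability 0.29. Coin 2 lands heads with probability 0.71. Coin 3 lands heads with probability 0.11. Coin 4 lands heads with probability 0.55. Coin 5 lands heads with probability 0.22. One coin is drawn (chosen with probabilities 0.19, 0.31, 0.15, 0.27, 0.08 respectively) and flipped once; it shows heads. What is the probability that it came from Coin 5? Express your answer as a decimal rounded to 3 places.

Posterior probability ≈ 0.038

Tabulate prior·likelihood by source: [1] prior 0.19, lik 0.29, product 0.05510; [2] prior 0.31, lik 0.71, product 0.2201; [3] prior 0.15, lik 0.11, product 0.01650; [4] prior 0.27, lik 0.55, product 0.1485; [5] prior 0.08, lik 0.22, product 0.01760.
Normalizing constant = 0.45780; the posterior for Coin 5 is its product over the sum, 0.01760/0.45780 = 0.038.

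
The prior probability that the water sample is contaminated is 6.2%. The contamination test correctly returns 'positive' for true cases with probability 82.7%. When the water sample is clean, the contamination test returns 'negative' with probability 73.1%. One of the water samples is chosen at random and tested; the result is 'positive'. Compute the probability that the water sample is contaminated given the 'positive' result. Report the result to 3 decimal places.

Write H for 'the water sample is contaminated'. Prior odds H:¬H = 0.062/0.938 = 0.066098. For the 'positive' outcome, the likelihood ratio is 0.827/0.269 = 3.0743.
Posterior odds = 0.066098 × 3.0743 = 0.20321, so P(H|E) = 0.20321/(1+0.20321) = 0.169.

P(H | E) ≈ 0.169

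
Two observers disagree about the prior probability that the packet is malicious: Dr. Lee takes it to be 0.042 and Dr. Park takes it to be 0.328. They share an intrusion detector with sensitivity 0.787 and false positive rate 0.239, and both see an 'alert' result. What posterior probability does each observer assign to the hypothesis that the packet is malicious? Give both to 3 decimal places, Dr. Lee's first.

The likelihood ratio for an 'alert' result is 0.787/0.239 = 3.2929.
Dr. Lee: prior odds 0.042/0.958 = 0.043841; posterior odds 0.14436; posterior probability 0.126.
Dr. Park: prior odds 0.328/0.672 = 0.48810; posterior odds 1.6072; posterior probability 0.616.

Dr. Lee: 0.126; Dr. Park: 0.616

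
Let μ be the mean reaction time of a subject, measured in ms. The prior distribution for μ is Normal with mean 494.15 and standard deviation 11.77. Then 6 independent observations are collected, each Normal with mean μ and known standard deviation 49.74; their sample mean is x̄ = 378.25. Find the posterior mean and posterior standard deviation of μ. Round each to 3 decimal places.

With known σ, the Normal prior is conjugate. Weight on the data is w = (n/σ²)/(n/σ² + 1/τ₀²) = 0.00242516/(0.00242516+0.00721850) = 0.25148.
Posterior mean = w·x̄ + (1−w)·μ₀ = 0.25148·378.25 + 0.74852·494.15 = 465.004. Posterior variance = 1/(0.00242516+0.00721850) = 103.695, so SD = 10.183.

Posterior mean ≈ 465.004; posterior SD ≈ 10.183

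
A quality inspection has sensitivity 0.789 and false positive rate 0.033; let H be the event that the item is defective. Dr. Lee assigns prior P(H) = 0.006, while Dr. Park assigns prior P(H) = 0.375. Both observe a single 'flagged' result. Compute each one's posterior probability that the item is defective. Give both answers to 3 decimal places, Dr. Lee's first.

The likelihood ratio for a 'flagged' result is 0.789/0.033 = 23.909.
Dr. Lee: prior odds 0.006/0.994 = 0.0060362; posterior odds 0.14432; posterior probability 0.126.
Dr. Park: prior odds 0.375/0.625 = 0.60000; posterior odds 14.345; posterior probability 0.935.

Dr. Lee: 0.126; Dr. Park: 0.935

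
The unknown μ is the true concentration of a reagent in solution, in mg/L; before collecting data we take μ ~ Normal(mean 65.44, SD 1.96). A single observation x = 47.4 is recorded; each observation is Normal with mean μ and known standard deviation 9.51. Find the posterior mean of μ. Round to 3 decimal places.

Posterior mean ≈ 64.705

Prior precision 1/τ₀² = 1/1.96² = 0.260308; data precision n/σ² = 1/9.51² = 0.0110570.
Posterior precision = 0.260308 + 0.0110570 = 0.271365.
Posterior mean = (0.260308·65.44 + 0.0110570·47.4) / 0.271365 = 64.705.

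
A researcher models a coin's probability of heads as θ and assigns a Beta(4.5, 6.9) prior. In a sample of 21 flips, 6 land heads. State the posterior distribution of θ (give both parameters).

The binomial likelihood is conjugate to the Beta prior: with 6 successes and 15 failures, the posterior is Beta(4.5+6, 6.9+15) = Beta(10.5, 21.9).

Posterior: Beta(10.5, 21.9)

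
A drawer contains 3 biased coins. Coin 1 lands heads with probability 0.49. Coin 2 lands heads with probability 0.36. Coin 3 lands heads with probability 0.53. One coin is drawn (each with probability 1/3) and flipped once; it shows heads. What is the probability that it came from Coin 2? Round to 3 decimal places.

Tabulate prior·likelihood by source: [1] prior 0.333333, lik 0.49, product 0.1633; [2] prior 0.333333, lik 0.36, product 0.1200; [3] prior 0.333333, lik 0.53, product 0.1767.
Normalizing constant = 0.46000; the posterior for Coin 2 is its product over the sum, 0.1200/0.46000 = 0.261.

Posterior probability ≈ 0.261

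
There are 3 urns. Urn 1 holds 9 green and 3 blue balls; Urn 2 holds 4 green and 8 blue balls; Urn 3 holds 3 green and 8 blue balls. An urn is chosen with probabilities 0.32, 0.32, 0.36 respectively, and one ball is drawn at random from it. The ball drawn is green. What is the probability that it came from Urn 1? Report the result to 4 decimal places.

Posterior probability ≈ 0.5395

P(green|Urn 1) = 0.75; P(green|Urn 2) = 0.3333; P(green|Urn 3) = 0.2727.
Prior × likelihood for each source: 0.32·0.75=0.2400, 0.32·0.3333=0.1067, 0.36·0.2727=0.09818. Summing gives P(green) = 0.44485.
P(Urn 1 | green) = 0.2400 / 0.44485 = 0.5395.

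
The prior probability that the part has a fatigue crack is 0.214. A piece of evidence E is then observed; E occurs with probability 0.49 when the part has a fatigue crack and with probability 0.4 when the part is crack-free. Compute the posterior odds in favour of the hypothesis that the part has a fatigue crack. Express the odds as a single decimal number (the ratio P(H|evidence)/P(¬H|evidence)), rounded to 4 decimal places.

Posterior odds ≈ 0.3335

Prior odds = 0.214/(1−0.214) = 0.27226.
Likelihood ratio for E = 0.49/0.4 = 1.2250.
Posterior odds = prior odds × LR = 0.33352.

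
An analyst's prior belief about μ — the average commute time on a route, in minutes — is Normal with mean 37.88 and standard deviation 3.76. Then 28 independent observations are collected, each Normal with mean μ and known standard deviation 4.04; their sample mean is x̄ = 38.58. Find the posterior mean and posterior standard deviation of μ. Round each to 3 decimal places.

Posterior mean ≈ 38.552; posterior SD ≈ 0.748

Prior precision 1/τ₀² = 1/3.76² = 0.0707334; data precision n/σ² = 28/4.04² = 1.71552.
Posterior precision = 0.0707334 + 1.71552 = 1.78625, giving posterior SD = 1/√1.78625 = 0.748.
Posterior mean = (0.0707334·37.88 + 1.71552·38.58) / 1.78625 = 38.552.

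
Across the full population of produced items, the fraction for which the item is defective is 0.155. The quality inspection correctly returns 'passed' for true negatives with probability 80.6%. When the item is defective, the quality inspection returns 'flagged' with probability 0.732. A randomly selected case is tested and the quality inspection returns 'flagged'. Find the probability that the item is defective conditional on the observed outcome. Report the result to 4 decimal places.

P(H | E) ≈ 0.4090

Write H for 'the item is defective'. Prior odds H:¬H = 0.155/0.845 = 0.18343. For the 'flagged' outcome, the likelihood ratio is 0.732/0.194 = 3.7732.
Posterior odds = 0.18343 × 3.7732 = 0.69212, so P(H|E) = 0.69212/(1+0.69212) = 0.4090.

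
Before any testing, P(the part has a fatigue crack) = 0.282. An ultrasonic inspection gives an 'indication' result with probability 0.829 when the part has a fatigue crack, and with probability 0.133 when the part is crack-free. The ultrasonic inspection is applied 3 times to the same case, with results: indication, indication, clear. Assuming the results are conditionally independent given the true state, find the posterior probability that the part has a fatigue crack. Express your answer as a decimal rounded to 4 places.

Posterior P(H) ≈ 0.7506

With H the event that the part has a fatigue crack, the joint likelihood of the observed sequence is P(data|H) = 0.829·0.829·0.171 = 0.11752 and P(data|¬H) = 0.133·0.133·0.867 = 0.015336.
Bayes: P(H|data) = 0.282·0.11752 / (0.282·0.11752 + 0.718·0.015336) = 0.033140/0.044152 = 0.7506.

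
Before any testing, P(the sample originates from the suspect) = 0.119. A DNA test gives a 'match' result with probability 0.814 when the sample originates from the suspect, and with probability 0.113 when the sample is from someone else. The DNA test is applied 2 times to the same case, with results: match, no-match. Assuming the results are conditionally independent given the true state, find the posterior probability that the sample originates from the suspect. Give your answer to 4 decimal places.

Posterior P(H) ≈ 0.1695

Let H be the event that the sample originates from the suspect; start with P(H) = 0.119. P('match'|H) = 0.814, P('match'|¬H) = 0.113.
Update on result 1 ('match'): P(H) ← 0.814·0.1190 / (0.814·0.1190 + 0.113·0.8810) = 0.096866/0.19642 = 0.4932.
Update on result 2 ('no-match'): P(H) ← 0.186·0.4932 / (0.186·0.4932 + 0.887·0.5068) = 0.091728/0.54129 = 0.1695.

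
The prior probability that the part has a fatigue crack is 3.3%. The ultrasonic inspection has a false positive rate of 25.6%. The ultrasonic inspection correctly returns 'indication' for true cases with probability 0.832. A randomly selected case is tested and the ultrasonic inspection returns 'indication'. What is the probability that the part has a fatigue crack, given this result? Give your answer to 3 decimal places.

P(H | E) ≈ 0.100

Let H be the event that the part has a fatigue crack. P(H) = 0.033, so P(¬H) = 0.967. With E the 'indication' result, P(E|H) = 0.832 and P(E|¬H) = 0.256.
P(E) = 0.832·0.033 + 0.256·0.967 = 0.027456 + 0.24755 = 0.27501.
By Bayes' theorem, P(H|E) = 0.027456 / 0.27501 = 0.100.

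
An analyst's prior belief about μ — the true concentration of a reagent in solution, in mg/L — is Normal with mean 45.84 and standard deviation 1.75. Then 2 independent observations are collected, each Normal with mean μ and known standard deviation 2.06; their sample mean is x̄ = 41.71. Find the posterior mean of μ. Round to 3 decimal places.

Posterior mean ≈ 43.400

With known σ, the Normal prior is conjugate. Weight on the data is w = (n/σ²)/(n/σ² + 1/τ₀²) = 0.471298/(0.471298+0.326531) = 0.59073.
Posterior mean = w·x̄ + (1−w)·μ₀ = 0.59073·41.71 + 0.40927·45.84 = 43.400.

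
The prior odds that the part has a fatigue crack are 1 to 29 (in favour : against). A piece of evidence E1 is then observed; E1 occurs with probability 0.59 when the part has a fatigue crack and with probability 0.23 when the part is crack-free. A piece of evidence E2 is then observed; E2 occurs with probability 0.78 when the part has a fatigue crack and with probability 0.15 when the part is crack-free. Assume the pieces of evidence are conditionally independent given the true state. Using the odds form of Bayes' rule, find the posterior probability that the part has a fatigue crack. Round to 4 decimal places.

Prior odds = 1/29 = 0.034483. In log-odds, ln(0.034483) = -3.3673.
Add log likelihood ratios: ln(2.5652) + ln(5.2000) = 2.5907.
Posterior log-odds = -0.77659, so posterior odds = exp(-0.77659) = 0.45997. Converting, P(H|E) = 0.45997/1.4600 = 0.3151.

Posterior probability ≈ 0.3151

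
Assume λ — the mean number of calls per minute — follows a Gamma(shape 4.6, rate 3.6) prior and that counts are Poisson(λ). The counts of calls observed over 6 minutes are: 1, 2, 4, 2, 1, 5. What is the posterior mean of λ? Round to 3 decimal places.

Posterior mean ≈ 2.042

Total count ∑xᵢ = 15 over n = 6 minutes.
Gamma is conjugate to the Poisson likelihood: posterior is Gamma(shape = 4.6+15 = 19.6, rate = 3.6+6 = 9.6).
E[λ | data] = 19.6/9.6 = 2.042.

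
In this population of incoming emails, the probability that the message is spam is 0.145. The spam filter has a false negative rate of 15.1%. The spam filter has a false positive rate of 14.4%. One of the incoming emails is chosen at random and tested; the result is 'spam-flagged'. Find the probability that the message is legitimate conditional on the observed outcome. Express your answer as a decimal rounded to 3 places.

Let H be the event that the message is spam. P(H) = 0.145, so P(¬H) = 0.855. With E the 'spam-flagged' result, P(E|H) = 0.849 and P(E|¬H) = 0.144.
P(E) = 0.849·0.145 + 0.144·0.855 = 0.12310 + 0.12312 = 0.24622.
By Bayes' theorem, P(H|E) = 0.12310 / 0.24622 = 0.500. Hence P(¬H|E) = 1 − 0.500 = 0.500.

P(¬H | E) ≈ 0.500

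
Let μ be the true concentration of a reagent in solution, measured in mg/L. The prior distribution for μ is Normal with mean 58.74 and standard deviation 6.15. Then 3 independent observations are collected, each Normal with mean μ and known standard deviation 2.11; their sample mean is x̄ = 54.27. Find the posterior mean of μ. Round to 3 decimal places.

Prior precision 1/τ₀² = 1/6.15² = 0.0264393; data precision n/σ² = 3/2.11² = 0.673839.
Posterior precision = 0.0264393 + 0.673839 = 0.700279.
Posterior mean = (0.0264393·58.74 + 0.673839·54.27) / 0.700279 = 54.439.

Posterior mean ≈ 54.439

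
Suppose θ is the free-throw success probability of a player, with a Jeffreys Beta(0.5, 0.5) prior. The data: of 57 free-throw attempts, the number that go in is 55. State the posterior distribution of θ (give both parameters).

Posterior: Beta(55.5, 2.5)

Observing 55 successes and 2 failures updates Beta(0.5, 0.5) by adding the success and failure counts to the two shape parameters: α = 0.5+55 = 55.5, β = 0.5+2 = 2.5.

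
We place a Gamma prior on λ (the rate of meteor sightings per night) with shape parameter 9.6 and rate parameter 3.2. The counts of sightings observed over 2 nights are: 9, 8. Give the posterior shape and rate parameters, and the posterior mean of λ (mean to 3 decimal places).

The Poisson likelihood adds the total count to the shape and the number of exposure periods to the rate. Here ∑xᵢ = 17 and n = 2, so shape 9.6→26.6 and rate 3.2→5.2.
E[λ | data] = 26.6/5.2 = 5.115.

Posterior: Gamma(shape=26.6, rate=5.2); mean ≈ 5.115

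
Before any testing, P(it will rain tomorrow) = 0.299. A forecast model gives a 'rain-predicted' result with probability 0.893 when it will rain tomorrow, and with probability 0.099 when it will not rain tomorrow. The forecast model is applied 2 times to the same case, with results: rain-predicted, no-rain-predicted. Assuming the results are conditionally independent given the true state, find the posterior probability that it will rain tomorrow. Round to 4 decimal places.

Let H be the event that it will rain tomorrow; start with P(H) = 0.299. P('rain-predicted'|H) = 0.893, P('rain-predicted'|¬H) = 0.099.
Update on result 1 ('rain-predicted'): P(H) ← 0.893·0.2990 / (0.893·0.2990 + 0.099·0.7010) = 0.26701/0.33641 = 0.7937.
Update on result 2 ('no-rain-predicted'): P(H) ← 0.107·0.7937 / (0.107·0.7937 + 0.901·0.2063) = 0.084926/0.27080 = 0.3136.

Posterior P(H) ≈ 0.3136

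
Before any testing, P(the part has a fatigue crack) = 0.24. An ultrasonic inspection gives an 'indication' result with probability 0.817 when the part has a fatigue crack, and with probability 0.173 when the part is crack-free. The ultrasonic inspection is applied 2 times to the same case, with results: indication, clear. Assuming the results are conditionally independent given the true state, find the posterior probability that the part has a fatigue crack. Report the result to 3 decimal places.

Posterior P(H) ≈ 0.248

With H the event that the part has a fatigue crack, the joint likelihood of the observed sequence is P(data|H) = 0.817·0.183 = 0.14951 and P(data|¬H) = 0.173·0.827 = 0.14307.
Bayes: P(H|data) = 0.24·0.14951 / (0.24·0.14951 + 0.76·0.14307) = 0.035883/0.14462 = 0.2481.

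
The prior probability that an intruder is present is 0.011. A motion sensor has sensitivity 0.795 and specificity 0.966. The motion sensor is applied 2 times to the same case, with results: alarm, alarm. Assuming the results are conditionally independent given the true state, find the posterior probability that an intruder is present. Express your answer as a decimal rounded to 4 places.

Posterior P(H) ≈ 0.8588

Let H be the event that an intruder is present; start with P(H) = 0.011. P('alarm'|H) = 0.795, P('alarm'|¬H) = 0.034.
Update on result 1 ('alarm'): P(H) ← 0.795·0.0110 / (0.795·0.0110 + 0.034·0.9890) = 0.0087450/0.042371 = 0.2064.
Update on result 2 ('alarm'): P(H) ← 0.795·0.2064 / (0.795·0.2064 + 0.034·0.7936) = 0.16408/0.19106 = 0.8588.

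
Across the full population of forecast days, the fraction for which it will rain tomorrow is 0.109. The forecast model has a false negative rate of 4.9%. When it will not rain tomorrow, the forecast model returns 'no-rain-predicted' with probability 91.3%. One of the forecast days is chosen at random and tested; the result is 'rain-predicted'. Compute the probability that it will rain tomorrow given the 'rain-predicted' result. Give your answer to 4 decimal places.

Write H for 'it will rain tomorrow'. Prior odds H:¬H = 0.109/0.891 = 0.12233. For the 'rain-predicted' outcome, the likelihood ratio is 0.951/0.087 = 10.931.
Posterior odds = 0.12233 × 10.931 = 1.3372, so P(H|E) = 1.3372/(1+1.3372) = 0.5721.

P(H | E) ≈ 0.5721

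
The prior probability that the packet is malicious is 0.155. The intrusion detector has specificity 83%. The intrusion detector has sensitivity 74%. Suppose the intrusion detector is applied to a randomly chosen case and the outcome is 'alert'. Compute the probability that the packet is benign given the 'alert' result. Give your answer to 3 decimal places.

P(¬H | E) ≈ 0.556

Write H for 'the packet is malicious'. Prior odds H:¬H = 0.155/0.845 = 0.18343. For the 'alert' outcome, the likelihood ratio is 0.74/0.17 = 4.3529.
Posterior odds = 0.18343 × 4.3529 = 0.79847, so P(H|E) = 0.79847/(1+0.79847) = 0.444. Then P(¬H|E) = 1 − 0.444 = 0.556.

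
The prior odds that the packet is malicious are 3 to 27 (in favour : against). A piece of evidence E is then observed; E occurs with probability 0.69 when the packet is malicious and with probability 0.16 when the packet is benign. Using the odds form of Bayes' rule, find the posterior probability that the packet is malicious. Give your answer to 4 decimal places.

Posterior probability ≈ 0.3239

Prior odds = 3/27 = 0.11111. In log-odds, ln(0.11111) = -2.1972.
Add log likelihood ratio: ln(4.3125) = 1.4615.
Posterior log-odds = -0.73571, so posterior odds = exp(-0.73571) = 0.47917. Converting, P(H|E) = 0.47917/1.4792 = 0.3239.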